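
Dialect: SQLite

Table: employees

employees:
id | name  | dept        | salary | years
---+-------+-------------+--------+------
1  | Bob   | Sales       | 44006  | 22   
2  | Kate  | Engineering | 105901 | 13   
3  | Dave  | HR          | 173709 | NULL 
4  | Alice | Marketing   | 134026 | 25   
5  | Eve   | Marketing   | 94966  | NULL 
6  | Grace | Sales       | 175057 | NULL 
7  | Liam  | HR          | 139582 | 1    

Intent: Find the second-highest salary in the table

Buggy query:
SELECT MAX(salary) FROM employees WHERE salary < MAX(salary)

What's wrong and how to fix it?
Bug: The inner MAX is an aggregate inside WHERE, which is not allowed

Fix: Put the inner MAX in a scalar subquery

Corrected query:
SELECT MAX(salary) FROM employees WHERE salary < (SELECT MAX(salary) FROM employees)

Result:
MAX(salary)
-----------
173709     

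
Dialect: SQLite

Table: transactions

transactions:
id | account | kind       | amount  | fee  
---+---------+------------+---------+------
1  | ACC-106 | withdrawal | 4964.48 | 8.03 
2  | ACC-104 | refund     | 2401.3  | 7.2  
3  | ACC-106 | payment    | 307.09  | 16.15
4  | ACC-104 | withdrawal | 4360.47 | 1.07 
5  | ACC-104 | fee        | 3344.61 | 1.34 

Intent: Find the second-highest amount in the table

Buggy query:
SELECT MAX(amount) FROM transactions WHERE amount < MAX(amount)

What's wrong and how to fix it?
Bug: MAX(amount) on the right of the comparison is an aggregate-in-WHERE error

Fix: Put the inner MAX in a scalar subquery

Corrected query:
SELECT MAX(amount) FROM transactions WHERE amount < (SELECT MAX(amount) FROM transactions)

Result:
MAX(amount)
-----------
4360.47    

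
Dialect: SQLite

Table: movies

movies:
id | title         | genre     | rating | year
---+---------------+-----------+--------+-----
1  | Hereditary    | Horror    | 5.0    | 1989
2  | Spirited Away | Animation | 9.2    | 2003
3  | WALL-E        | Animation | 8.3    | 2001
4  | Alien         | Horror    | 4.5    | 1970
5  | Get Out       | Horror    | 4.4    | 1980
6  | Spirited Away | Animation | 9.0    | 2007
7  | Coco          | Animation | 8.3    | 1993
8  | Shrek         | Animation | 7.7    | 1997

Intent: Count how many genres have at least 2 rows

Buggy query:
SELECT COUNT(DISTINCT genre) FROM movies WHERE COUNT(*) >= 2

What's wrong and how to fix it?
Bug: WHERE filters individual rows, not groups, so a group-level COUNT is invalid there

Fix: Use a subquery that GROUPs and filters with HAVING, then count its rows

Corrected query:
SELECT COUNT(*) FROM (SELECT genre FROM movies GROUP BY genre HAVING COUNT(*) >= 2)

Result:
COUNT(*)
--------
2       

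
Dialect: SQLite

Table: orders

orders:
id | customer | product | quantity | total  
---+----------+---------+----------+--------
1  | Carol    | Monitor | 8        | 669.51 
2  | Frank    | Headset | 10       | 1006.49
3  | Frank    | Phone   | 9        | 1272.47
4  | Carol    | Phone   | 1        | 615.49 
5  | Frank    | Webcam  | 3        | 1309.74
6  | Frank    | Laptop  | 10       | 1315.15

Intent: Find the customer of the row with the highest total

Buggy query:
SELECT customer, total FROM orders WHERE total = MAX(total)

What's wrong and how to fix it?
Bug: WHERE is evaluated per row; an aggregate over the whole table isn't defined there

Fix: Wrap MAX in a scalar subquery so WHERE compares against a single value

Corrected query:
SELECT customer, total FROM orders WHERE total = (SELECT MAX(total) FROM orders)

Result:
customer | total  
---------+--------
Frank    | 1315.15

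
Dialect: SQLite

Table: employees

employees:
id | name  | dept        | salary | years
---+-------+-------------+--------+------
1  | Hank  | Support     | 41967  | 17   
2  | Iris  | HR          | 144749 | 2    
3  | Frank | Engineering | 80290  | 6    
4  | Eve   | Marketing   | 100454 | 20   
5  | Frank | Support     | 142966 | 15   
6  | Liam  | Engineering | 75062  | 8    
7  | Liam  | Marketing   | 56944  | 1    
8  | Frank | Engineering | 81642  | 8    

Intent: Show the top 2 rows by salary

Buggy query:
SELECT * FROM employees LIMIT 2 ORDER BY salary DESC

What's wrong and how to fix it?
Bug: ORDER BY cannot follow LIMIT; LIMIT is the final clause

Fix: Sort with ORDER BY, then apply LIMIT

Corrected query:
SELECT * FROM employees ORDER BY salary DESC LIMIT 2

Result:
id | name  | dept    | salary | years
---+-------+---------+--------+------
2  | Iris  | HR      | 144749 | 2    
5  | Frank | Support | 142966 | 15   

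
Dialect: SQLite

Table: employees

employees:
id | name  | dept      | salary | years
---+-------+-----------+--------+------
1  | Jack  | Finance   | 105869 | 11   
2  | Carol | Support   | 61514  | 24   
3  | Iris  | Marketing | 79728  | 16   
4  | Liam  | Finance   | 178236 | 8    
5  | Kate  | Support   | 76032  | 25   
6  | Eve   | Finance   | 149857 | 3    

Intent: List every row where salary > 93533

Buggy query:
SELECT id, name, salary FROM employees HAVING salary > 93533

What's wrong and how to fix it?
Bug: This is a non-aggregate query (no GROUP BY, no aggregates), so in SQLite the HAVING clause is invalid here; a row-level condition belongs in WHERE

Fix: Replace HAVING with WHERE since the condition applies to individual rows

Corrected query:
SELECT id, name, salary FROM employees WHERE salary > 93533

Result:
id | name | salary
---+------+-------
1  | Jack | 105869
4  | Liam | 178236
6  | Eve  | 149857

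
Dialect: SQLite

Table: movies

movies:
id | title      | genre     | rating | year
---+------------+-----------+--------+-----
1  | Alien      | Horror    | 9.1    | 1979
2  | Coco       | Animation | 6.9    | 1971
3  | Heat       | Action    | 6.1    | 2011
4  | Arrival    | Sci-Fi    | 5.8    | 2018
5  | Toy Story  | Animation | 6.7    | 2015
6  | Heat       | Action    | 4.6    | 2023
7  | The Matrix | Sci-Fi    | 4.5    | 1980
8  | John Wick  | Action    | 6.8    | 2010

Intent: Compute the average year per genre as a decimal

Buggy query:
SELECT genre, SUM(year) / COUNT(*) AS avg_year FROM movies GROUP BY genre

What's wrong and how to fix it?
Bug: Both operands are integers, so '/' performs integer division and truncates

Fix: Multiply by 1.0 (or CAST to REAL) to force floating-point division

Corrected query:
SELECT genre, SUM(year) * 1.0 / COUNT(*) AS avg_year FROM movies GROUP BY genre

Result:
genre     | avg_year   
----------+------------
Action    | 2014.666667
Animation | 1993       
Horror    | 1979       
Sci-Fi    | 1999       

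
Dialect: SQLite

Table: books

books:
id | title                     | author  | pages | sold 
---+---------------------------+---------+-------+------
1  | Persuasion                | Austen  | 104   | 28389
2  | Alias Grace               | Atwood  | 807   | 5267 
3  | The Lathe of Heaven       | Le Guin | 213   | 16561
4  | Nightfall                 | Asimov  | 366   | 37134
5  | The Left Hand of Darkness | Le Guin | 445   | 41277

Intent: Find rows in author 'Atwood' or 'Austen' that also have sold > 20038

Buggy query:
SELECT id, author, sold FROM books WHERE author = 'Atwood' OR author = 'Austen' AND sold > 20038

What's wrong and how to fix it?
Bug: Without parentheses, AND is evaluated before OR, so the sold filter only applies to the 'Austen' branch

Fix: Add parentheses around the OR so the AND applies to both alternatives

Corrected query:
SELECT id, author, sold FROM books WHERE (author = 'Atwood' OR author = 'Austen') AND sold > 20038

Result:
id | author | sold 
---+--------+------
1  | Austen | 28389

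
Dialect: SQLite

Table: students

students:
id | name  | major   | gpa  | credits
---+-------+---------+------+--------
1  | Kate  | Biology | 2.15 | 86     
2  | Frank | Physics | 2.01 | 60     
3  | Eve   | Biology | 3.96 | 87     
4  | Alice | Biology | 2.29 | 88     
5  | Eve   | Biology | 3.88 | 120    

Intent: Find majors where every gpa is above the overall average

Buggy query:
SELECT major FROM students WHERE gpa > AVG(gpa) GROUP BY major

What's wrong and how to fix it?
Bug: WHERE evaluates per row before aggregation, so AVG() is unavailable

Fix: Use a subquery for AVG and a HAVING MIN(...) filter so the condition holds for every row in the group

Corrected query:
SELECT major FROM students GROUP BY major HAVING MIN(gpa) > (SELECT AVG(gpa) FROM students)

Result:
(no rows)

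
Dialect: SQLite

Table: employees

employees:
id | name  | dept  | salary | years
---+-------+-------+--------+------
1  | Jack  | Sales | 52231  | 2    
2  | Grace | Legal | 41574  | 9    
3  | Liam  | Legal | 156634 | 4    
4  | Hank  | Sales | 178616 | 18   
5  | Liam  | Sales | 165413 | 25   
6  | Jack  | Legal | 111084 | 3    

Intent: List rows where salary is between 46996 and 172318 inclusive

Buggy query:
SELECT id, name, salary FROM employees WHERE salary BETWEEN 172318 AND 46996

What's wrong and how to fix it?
Bug: The bounds are reversed; BETWEEN a AND b requires a <= b to match anything

Fix: Write BETWEEN 46996 AND 172318

Corrected query:
SELECT id, name, salary FROM employees WHERE salary BETWEEN 46996 AND 172318

Result:
id | name | salary
---+------+-------
1  | Jack | 52231 
3  | Liam | 156634
5  | Liam | 165413
6  | Jack | 111084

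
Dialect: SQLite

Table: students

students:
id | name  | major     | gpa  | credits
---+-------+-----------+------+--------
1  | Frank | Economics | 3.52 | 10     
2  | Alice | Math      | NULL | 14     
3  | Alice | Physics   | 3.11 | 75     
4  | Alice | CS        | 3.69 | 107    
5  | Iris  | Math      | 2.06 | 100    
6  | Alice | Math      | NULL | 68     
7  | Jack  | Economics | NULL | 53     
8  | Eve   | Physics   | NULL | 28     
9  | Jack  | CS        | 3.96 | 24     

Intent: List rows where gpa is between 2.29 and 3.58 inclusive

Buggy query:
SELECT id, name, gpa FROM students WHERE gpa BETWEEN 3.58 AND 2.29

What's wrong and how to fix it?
Bug: BETWEEN expects the lower bound first; with 3.58 AND 2.29 the range is empty

Fix: Write BETWEEN 2.29 AND 3.58

Corrected query:
SELECT id, name, gpa FROM students WHERE gpa BETWEEN 2.29 AND 3.58

Result:
id | name  | gpa 
---+-------+-----
1  | Frank | 3.52
3  | Alice | 3.11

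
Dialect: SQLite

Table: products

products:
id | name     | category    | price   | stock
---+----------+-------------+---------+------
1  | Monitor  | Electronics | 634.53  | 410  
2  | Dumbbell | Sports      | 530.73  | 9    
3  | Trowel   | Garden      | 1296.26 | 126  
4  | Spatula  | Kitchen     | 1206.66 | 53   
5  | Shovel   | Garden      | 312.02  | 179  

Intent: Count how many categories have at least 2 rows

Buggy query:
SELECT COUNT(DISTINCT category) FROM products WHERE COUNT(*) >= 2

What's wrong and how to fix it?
Bug: COUNT(*) cannot appear in WHERE; the per-group count doesn't exist yet

Fix: Group first with HAVING COUNT(*) >= 2, then COUNT the resulting groups

Corrected query:
SELECT COUNT(*) FROM (SELECT category FROM products GROUP BY category HAVING COUNT(*) >= 2)

Result:
COUNT(*)
--------
1       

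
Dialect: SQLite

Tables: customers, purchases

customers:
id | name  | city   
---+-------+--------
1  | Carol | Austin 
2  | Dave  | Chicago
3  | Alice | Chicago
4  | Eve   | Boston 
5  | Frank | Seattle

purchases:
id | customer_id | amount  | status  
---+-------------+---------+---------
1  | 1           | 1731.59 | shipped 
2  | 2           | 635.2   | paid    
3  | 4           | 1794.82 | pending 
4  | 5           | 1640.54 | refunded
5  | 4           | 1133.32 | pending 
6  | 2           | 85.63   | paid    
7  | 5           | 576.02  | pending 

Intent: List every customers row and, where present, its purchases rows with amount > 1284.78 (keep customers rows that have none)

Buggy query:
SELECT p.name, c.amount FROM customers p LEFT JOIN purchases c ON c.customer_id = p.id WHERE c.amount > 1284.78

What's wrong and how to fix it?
Bug: Filtering c.amount in WHERE discards the NULL rows produced by LEFT JOIN, turning it into an inner join

Fix: Move the right-table condition into the ON clause so unmatched parents are kept

Corrected query:
SELECT p.name, c.amount FROM customers p LEFT JOIN purchases c ON c.customer_id = p.id AND c.amount > 1284.78

Result:
name  | amount 
------+--------
Carol | 1731.59
Dave  | NULL   
Alice | NULL   
Eve   | 1794.82
Frank | 1640.54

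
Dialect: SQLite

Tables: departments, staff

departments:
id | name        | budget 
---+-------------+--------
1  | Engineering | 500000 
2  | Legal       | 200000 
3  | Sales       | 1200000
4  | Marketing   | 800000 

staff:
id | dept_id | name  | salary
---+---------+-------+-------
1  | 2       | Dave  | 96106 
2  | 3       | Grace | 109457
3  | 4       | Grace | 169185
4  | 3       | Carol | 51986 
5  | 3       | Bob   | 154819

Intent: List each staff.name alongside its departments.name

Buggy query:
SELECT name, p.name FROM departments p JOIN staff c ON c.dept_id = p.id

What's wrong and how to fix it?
Bug: 'name' exists in both joined tables, so the database can't tell which one is meant

Fix: Prefix ambiguous columns with the table alias

Corrected query:
SELECT c.name, p.name FROM departments p JOIN staff c ON c.dept_id = p.id

Result:
name  | name     
------+----------
Dave  | Legal    
Grace | Sales    
Grace | Marketing
Carol | Sales    
Bob   | Sales    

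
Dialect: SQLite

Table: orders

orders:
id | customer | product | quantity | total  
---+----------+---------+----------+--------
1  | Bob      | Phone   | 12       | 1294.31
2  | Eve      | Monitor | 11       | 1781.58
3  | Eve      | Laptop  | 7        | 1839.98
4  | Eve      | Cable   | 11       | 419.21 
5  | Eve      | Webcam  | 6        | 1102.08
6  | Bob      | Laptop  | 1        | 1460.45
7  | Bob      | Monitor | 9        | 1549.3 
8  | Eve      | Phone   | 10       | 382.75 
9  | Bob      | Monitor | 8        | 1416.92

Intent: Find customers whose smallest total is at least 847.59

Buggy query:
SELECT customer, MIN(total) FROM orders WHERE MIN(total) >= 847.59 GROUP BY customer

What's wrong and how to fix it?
Bug: MIN() in WHERE is a misuse of aggregate

Fix: Replace WHERE with HAVING after the GROUP BY

Corrected query:
SELECT customer, MIN(total) FROM orders GROUP BY customer HAVING MIN(total) >= 847.59

Result:
customer | MIN(total)
---------+-----------
Bob      | 1294.31   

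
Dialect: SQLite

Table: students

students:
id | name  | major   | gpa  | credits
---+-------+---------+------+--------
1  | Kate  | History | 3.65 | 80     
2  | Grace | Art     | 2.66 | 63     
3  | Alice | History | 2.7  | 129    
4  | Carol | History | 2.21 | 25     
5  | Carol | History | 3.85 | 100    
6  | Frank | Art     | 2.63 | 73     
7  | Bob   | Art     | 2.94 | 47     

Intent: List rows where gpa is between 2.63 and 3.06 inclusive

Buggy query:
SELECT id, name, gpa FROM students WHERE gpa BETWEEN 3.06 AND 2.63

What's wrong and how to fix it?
Bug: BETWEEN expects the lower bound first; with 3.06 AND 2.63 the range is empty

Fix: Swap the bounds so the smaller value comes first

Corrected query:
SELECT id, name, gpa FROM students WHERE gpa BETWEEN 2.63 AND 3.06

Result:
id | name  | gpa 
---+-------+-----
2  | Grace | 2.66
3  | Alice | 2.7 
6  | Frank | 2.63
7  | Bob   | 2.94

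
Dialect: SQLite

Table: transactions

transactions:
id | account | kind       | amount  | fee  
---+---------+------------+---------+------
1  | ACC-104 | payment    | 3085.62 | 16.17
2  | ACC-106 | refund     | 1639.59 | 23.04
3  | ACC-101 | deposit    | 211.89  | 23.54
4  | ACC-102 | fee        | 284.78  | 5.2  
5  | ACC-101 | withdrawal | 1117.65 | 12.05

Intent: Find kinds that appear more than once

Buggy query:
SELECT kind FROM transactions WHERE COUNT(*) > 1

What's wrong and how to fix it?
Bug: WHERE can't reference COUNT(*); aggregates are computed after WHERE

Fix: Group first, then use HAVING for the count condition

Corrected query:
SELECT kind FROM transactions GROUP BY kind HAVING COUNT(*) > 1

Result:
(no rows)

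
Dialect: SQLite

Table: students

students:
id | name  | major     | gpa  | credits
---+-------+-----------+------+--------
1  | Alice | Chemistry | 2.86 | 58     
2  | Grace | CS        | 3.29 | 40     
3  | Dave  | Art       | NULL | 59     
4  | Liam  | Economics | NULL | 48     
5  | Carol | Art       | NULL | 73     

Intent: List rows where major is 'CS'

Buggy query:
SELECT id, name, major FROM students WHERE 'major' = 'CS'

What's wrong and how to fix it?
Bug: Single quotes denote string literals in SQL; the column name is being compared as a constant string

Fix: Remove the quotes around the column name (or use double quotes for an identifier)

Corrected query:
SELECT id, name, major FROM students WHERE major = 'CS'

Result:
id | name  | major
---+-------+------
2  | Grace | CS   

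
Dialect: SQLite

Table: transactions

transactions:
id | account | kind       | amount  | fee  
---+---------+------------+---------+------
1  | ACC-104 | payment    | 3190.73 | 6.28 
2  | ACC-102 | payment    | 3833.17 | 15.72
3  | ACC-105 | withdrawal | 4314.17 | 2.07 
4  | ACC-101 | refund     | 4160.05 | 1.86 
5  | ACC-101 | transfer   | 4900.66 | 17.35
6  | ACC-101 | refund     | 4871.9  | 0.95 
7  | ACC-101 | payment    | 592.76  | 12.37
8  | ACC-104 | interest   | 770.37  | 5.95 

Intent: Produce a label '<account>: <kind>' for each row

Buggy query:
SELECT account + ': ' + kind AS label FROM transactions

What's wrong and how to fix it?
Bug: '+' is numeric addition; on text columns SQLite converts them to 0 instead of concatenating

Fix: Replace + with || to concatenate text

Corrected query:
SELECT account || ': ' || kind AS label FROM transactions

Result:
label              
-------------------
ACC-104: payment   
ACC-102: payment   
ACC-105: withdrawal
ACC-101: refund    
ACC-101: transfer  
ACC-101: refund    
ACC-101: payment   
ACC-104: interest  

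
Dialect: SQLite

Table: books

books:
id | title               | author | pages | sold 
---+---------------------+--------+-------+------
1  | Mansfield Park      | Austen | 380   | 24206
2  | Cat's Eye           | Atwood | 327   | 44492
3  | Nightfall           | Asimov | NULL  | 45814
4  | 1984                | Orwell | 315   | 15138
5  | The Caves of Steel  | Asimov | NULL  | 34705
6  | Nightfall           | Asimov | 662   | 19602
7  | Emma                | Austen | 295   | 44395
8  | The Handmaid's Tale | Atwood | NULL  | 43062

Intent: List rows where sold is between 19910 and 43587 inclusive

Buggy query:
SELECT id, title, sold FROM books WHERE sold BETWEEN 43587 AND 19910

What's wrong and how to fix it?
Bug: BETWEEN expects the lower bound first; with 43587 AND 19910 the range is empty

Fix: Swap the bounds so the smaller value comes first

Corrected query:
SELECT id, title, sold FROM books WHERE sold BETWEEN 19910 AND 43587

Result:
id | title               | sold 
---+---------------------+------
1  | Mansfield Park      | 24206
5  | The Caves of Steel  | 34705
8  | The Handmaid's Tale | 43062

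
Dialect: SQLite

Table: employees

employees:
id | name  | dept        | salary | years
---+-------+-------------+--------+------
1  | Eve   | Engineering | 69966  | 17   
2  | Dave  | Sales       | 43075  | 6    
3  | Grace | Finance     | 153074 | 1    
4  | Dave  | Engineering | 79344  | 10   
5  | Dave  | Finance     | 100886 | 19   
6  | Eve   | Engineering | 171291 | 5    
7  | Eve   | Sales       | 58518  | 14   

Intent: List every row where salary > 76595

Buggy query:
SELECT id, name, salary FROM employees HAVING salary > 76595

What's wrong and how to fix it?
Bug: HAVING filters the output of aggregation, but this query has no GROUP BY and no aggregate functions, so SQLite rejects it (HAVING clause on a non-aggregate query); the condition here is per row

Fix: Replace HAVING with WHERE since the condition applies to individual rows

Corrected query:
SELECT id, name, salary FROM employees WHERE salary > 76595

Result:
id | name  | salary
---+-------+-------
3  | Grace | 153074
4  | Dave  | 79344 
5  | Dave  | 100886
6  | Eve   | 171291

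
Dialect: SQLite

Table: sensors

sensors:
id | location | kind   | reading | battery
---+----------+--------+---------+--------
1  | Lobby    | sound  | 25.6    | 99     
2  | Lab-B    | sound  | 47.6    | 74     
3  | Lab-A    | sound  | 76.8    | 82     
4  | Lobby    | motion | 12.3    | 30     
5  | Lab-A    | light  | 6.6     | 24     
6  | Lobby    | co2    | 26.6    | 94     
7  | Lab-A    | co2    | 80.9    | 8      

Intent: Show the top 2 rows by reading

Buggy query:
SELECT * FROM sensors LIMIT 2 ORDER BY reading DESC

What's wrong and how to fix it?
Bug: LIMIT must come after ORDER BY

Fix: Sort with ORDER BY, then apply LIMIT

Corrected query:
SELECT * FROM sensors ORDER BY reading DESC LIMIT 2

Result:
id | location | kind  | reading | battery
---+----------+-------+---------+--------
7  | Lab-A    | co2   | 80.9    | 8      
3  | Lab-A    | sound | 76.8    | 82     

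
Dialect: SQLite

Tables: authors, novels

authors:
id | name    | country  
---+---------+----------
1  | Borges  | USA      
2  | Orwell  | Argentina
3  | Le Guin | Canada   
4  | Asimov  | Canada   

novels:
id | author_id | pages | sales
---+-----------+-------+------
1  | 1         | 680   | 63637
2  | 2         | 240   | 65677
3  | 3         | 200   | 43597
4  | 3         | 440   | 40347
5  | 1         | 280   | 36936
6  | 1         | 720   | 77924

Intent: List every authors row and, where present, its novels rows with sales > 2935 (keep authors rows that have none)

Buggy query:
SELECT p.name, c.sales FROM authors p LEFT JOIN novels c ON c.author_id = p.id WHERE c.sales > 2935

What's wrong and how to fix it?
Bug: Filtering c.sales in WHERE discards the NULL rows produced by LEFT JOIN, turning it into an inner join

Fix: Put 'c.sales > 2935' in the JOIN's ON clause instead of WHERE

Corrected query:
SELECT p.name, c.sales FROM authors p LEFT JOIN novels c ON c.author_id = p.id AND c.sales > 2935

Result:
name    | sales
--------+------
Borges  | 36936
Borges  | 63637
Borges  | 77924
Orwell  | 65677
Le Guin | 40347
Le Guin | 43597
Asimov  | NULL 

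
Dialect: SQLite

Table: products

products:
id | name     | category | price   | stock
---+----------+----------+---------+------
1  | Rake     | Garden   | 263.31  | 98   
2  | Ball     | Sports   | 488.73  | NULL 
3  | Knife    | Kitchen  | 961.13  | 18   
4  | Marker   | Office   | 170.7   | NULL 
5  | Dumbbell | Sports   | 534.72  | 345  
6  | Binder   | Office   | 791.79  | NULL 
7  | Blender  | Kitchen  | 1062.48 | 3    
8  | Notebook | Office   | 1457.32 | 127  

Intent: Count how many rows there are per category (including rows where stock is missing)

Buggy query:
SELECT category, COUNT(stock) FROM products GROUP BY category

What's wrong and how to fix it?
Bug: COUNT(column) counts non-NULL values only; rows with NULL stock aren't counted

Fix: Use COUNT(*) to count all rows regardless of NULL

Corrected query:
SELECT category, COUNT(*) FROM products GROUP BY category

Result:
category | COUNT(*)
---------+---------
Garden   | 1       
Kitchen  | 2       
Office   | 3       
Sports   | 2       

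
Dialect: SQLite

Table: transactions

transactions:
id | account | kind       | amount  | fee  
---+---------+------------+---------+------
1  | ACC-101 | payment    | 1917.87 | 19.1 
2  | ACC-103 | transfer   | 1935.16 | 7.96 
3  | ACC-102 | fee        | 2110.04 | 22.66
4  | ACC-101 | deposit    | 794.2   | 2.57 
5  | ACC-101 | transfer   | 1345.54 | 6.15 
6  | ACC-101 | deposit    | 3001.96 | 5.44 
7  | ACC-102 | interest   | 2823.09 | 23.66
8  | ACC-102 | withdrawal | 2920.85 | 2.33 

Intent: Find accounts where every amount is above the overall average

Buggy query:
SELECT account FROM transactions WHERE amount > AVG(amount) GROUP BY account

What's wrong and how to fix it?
Bug: WHERE evaluates per row before aggregation, so AVG() is unavailable

Fix: Use a subquery for AVG and a HAVING MIN(...) filter so the condition holds for every row in the group

Corrected query:
SELECT account FROM transactions GROUP BY account HAVING MIN(amount) > (SELECT AVG(amount) FROM transactions)

Result:
account
-------
ACC-102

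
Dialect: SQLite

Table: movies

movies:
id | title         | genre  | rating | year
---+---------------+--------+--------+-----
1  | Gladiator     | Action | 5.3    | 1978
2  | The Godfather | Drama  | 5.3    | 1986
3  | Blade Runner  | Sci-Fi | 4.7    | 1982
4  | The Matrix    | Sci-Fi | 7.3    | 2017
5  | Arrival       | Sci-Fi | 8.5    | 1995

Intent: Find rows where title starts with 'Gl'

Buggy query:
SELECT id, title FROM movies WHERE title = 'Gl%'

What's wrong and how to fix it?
Bug: '=' compares the literal string including the % character; pattern matching needs LIKE

Fix: Replace '=' with LIKE so 'Gl%' is treated as a pattern

Corrected query:
SELECT id, title FROM movies WHERE title LIKE 'Gl%'

Result:
id | title    
---+----------
1  | Gladiator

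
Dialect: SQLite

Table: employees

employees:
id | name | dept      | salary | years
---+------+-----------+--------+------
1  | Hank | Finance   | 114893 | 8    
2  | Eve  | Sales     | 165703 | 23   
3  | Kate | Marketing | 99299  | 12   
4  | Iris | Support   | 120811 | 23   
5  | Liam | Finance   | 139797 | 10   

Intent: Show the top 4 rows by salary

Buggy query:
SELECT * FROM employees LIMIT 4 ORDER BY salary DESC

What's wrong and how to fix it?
Bug: LIMIT must come after ORDER BY

Fix: Sort with ORDER BY, then apply LIMIT

Corrected query:
SELECT * FROM employees ORDER BY salary DESC LIMIT 4

Result:
id | name | dept    | salary | years
---+------+---------+--------+------
2  | Eve  | Sales   | 165703 | 23   
5  | Liam | Finance | 139797 | 10   
4  | Iris | Support | 120811 | 23   
1  | Hank | Finance | 114893 | 8    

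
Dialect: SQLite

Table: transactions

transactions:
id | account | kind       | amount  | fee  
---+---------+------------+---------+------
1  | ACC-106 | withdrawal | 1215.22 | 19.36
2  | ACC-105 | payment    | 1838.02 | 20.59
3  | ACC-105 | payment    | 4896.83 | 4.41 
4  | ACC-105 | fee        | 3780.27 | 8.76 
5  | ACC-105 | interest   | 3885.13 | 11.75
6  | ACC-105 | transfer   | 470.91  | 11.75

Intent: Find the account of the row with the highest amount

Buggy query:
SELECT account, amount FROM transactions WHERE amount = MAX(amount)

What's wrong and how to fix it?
Bug: MAX(amount) is an aggregate and cannot be used directly in WHERE

Fix: Wrap MAX in a scalar subquery so WHERE compares against a single value

Corrected query:
SELECT account, amount FROM transactions WHERE amount = (SELECT MAX(amount) FROM transactions)

Result:
account | amount 
--------+--------
ACC-105 | 4896.83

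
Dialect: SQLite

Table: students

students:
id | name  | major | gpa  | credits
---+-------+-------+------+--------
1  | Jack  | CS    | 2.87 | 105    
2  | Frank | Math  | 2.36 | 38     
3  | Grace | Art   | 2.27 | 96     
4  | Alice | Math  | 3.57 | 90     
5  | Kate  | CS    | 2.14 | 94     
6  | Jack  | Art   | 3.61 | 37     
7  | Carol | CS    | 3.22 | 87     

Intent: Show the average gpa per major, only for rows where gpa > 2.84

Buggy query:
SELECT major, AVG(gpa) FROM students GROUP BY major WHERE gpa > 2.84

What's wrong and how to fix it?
Bug: WHERE cannot follow GROUP BY

Fix: Place WHERE between FROM and GROUP BY

Corrected query:
SELECT major, AVG(gpa) FROM students WHERE gpa > 2.84 GROUP BY major

Result:
major | AVG(gpa)
------+---------
Art   | 3.61    
CS    | 3.045   
Math  | 3.57    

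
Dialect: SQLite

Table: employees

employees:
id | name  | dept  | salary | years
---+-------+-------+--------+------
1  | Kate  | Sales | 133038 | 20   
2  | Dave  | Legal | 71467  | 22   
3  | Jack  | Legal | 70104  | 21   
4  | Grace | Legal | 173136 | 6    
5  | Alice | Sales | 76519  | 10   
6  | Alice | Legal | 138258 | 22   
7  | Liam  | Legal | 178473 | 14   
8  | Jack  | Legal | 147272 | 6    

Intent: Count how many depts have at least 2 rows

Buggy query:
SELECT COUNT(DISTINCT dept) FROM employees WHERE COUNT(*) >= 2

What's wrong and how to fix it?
Bug: COUNT(*) cannot appear in WHERE; the per-group count doesn't exist yet

Fix: Use a subquery that GROUPs and filters with HAVING, then count its rows

Corrected query:
SELECT COUNT(*) FROM (SELECT dept FROM employees GROUP BY dept HAVING COUNT(*) >= 2)

Result:
COUNT(*)
--------
2       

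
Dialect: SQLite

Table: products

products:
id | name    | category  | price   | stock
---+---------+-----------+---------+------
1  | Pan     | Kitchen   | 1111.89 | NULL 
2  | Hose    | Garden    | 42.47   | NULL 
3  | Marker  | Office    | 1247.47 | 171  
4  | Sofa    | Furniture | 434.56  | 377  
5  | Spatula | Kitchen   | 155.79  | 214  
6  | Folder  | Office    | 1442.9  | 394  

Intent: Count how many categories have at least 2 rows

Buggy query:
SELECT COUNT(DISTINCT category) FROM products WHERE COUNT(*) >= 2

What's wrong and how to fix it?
Bug: COUNT(*) cannot appear in WHERE; the per-group count doesn't exist yet

Fix: Use a subquery that GROUPs and filters with HAVING, then count its rows

Corrected query:
SELECT COUNT(*) FROM (SELECT category FROM products GROUP BY category HAVING COUNT(*) >= 2)

Result:
COUNT(*)
--------
2       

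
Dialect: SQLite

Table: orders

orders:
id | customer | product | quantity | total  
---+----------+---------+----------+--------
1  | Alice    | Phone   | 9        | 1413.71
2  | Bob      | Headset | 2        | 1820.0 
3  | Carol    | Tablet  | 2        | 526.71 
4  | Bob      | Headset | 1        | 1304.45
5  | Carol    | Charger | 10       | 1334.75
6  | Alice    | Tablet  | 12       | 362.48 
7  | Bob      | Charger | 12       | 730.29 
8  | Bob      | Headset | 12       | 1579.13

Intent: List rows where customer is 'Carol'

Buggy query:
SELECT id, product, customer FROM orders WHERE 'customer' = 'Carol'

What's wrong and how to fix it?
Bug: 'customer' in single quotes is a string literal, not the column; the comparison is literal-vs-literal and never true

Fix: Remove the quotes around the column name (or use double quotes for an identifier)

Corrected query:
SELECT id, product, customer FROM orders WHERE customer = 'Carol'

Result:
id | product | customer
---+---------+---------
3  | Tablet  | Carol   
5  | Charger | Carol   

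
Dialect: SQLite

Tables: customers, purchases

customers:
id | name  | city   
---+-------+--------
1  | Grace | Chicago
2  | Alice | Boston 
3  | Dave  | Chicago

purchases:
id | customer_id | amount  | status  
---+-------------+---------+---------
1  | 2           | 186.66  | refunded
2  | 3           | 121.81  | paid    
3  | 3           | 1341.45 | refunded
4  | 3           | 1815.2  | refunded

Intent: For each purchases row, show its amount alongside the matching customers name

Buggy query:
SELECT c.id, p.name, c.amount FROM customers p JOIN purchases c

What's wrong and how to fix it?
Bug: JOIN with no ON clause produces a cartesian product; every purchases row pairs with every customers row

Fix: Specify the join condition linking the foreign key to the parent id

Corrected query:
SELECT c.id, p.name, c.amount FROM customers p JOIN purchases c ON c.customer_id = p.id

Result:
id | name  | amount 
---+-------+--------
1  | Alice | 186.66 
2  | Dave  | 121.81 
3  | Dave  | 1341.45
4  | Dave  | 1815.2 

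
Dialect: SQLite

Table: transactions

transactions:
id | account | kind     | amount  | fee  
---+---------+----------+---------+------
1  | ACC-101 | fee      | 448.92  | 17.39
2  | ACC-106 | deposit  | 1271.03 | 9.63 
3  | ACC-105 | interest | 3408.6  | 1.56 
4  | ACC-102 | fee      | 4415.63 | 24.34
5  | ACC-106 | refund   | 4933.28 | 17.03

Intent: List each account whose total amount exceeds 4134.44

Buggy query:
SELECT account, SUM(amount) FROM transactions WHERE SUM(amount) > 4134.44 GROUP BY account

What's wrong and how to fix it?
Bug: WHERE runs before GROUP BY, so aggregates aren't available there

Fix: Use HAVING (which filters groups after aggregation) instead of WHERE

Corrected query:
SELECT account, SUM(amount) FROM transactions GROUP BY account HAVING SUM(amount) > 4134.44

Result:
account | SUM(amount)
--------+------------
ACC-102 | 4415.63    
ACC-106 | 6204.31    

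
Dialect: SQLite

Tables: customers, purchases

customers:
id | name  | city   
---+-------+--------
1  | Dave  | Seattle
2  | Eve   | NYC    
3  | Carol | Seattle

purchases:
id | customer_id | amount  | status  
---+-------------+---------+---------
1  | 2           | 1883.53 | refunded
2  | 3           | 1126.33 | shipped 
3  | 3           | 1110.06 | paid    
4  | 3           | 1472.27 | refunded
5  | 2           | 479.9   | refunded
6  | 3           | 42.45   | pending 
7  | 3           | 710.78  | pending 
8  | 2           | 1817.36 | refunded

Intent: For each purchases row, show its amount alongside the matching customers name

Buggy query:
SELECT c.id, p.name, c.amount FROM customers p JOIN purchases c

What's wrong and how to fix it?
Bug: Missing join condition: each purchases row is matched to all customers rows instead of just its own

Fix: Add ON c.customer_id = p.id to the JOIN

Corrected query:
SELECT c.id, p.name, c.amount FROM customers p JOIN purchases c ON c.customer_id = p.id

Result:
id | name  | amount 
---+-------+--------
1  | Eve   | 1883.53
2  | Carol | 1126.33
3  | Carol | 1110.06
4  | Carol | 1472.27
5  | Eve   | 479.9  
6  | Carol | 42.45  
7  | Carol | 710.78 
8  | Eve   | 1817.36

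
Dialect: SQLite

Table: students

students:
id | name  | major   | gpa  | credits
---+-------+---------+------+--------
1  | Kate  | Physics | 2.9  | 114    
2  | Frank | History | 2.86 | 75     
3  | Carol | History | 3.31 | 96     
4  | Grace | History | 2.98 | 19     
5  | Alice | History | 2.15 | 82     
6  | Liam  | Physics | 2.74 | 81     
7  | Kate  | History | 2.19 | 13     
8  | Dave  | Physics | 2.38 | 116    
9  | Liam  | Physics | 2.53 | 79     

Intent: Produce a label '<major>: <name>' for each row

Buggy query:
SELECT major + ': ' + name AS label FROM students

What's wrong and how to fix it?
Bug: '+' is numeric addition; on text columns SQLite converts them to 0 instead of concatenating

Fix: Replace + with || to concatenate text

Corrected query:
SELECT major || ': ' || name AS label FROM students

Result:
label         
--------------
Physics: Kate 
History: Frank
History: Carol
History: Grace
History: Alice
Physics: Liam 
History: Kate 
Physics: Dave 
Physics: Liam 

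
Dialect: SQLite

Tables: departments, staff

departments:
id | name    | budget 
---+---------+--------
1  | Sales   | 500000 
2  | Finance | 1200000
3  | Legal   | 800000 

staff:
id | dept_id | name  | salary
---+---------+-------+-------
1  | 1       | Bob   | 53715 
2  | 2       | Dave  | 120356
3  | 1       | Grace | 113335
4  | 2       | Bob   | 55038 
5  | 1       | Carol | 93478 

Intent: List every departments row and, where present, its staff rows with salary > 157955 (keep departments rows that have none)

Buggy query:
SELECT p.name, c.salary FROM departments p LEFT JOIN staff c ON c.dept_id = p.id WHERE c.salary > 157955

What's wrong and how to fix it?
Bug: A WHERE condition on the right-hand table after LEFT JOIN drops unmatched parents

Fix: Put 'c.salary > 157955' in the JOIN's ON clause instead of WHERE

Corrected query:
SELECT p.name, c.salary FROM departments p LEFT JOIN staff c ON c.dept_id = p.id AND c.salary > 157955

Result:
name    | salary
--------+-------
Sales   | NULL  
Finance | NULL  
Legal   | NULL  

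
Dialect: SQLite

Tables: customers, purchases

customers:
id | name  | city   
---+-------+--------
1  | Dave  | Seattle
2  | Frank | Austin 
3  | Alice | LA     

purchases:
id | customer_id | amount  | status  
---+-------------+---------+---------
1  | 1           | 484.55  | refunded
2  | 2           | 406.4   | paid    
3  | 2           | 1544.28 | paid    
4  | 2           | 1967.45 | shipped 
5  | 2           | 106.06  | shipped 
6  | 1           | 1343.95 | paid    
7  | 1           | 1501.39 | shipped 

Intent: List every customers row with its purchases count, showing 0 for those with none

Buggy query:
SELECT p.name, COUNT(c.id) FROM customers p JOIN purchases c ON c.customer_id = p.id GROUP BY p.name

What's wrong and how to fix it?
Bug: INNER JOIN drops customers rows that have no matching purchases rows

Fix: Use LEFT JOIN so parents without children still appear (COUNT(c.id) gives 0)

Corrected query:
SELECT p.name, COUNT(c.id) FROM customers p LEFT JOIN purchases c ON c.customer_id = p.id GROUP BY p.name

Result:
name  | COUNT(c.id)
------+------------
Alice | 0          
Dave  | 3          
Frank | 4          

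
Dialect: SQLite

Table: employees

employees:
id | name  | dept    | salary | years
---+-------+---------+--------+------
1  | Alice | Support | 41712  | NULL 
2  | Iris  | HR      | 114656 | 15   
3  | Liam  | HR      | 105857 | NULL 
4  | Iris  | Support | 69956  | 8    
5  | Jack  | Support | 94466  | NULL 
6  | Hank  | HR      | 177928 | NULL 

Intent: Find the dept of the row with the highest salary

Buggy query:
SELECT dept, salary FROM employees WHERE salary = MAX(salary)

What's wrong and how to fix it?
Bug: WHERE is evaluated per row; an aggregate over the whole table isn't defined there

Fix: Use a subquery: WHERE salary = (SELECT MAX(salary) FROM employees)

Corrected query:
SELECT dept, salary FROM employees WHERE salary = (SELECT MAX(salary) FROM employees)

Result:
dept | salary
-----+-------
HR   | 177928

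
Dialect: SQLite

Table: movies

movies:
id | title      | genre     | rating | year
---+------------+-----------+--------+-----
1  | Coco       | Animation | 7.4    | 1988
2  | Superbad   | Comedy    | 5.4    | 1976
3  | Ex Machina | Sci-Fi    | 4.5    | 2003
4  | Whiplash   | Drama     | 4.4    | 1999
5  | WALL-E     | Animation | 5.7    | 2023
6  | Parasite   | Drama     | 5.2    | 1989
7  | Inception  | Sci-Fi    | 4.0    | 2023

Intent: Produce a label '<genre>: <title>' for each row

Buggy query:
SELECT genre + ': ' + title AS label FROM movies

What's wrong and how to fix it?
Bug: SQLite uses || for string concatenation; + coerces text to numbers (yielding 0)

Fix: Use the || operator for string concatenation

Corrected query:
SELECT genre || ': ' || title AS label FROM movies

Result:
label             
------------------
Animation: Coco   
Comedy: Superbad  
Sci-Fi: Ex Machina
Drama: Whiplash   
Animation: WALL-E 
Drama: Parasite   
Sci-Fi: Inception 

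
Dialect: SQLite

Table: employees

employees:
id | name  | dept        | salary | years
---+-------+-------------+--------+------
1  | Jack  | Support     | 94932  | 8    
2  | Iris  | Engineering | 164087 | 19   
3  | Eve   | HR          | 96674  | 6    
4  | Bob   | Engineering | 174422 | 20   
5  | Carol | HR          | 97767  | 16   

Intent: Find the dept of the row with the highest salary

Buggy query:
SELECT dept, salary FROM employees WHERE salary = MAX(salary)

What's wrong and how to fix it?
Bug: MAX(salary) is an aggregate and cannot be used directly in WHERE

Fix: Wrap MAX in a scalar subquery so WHERE compares against a single value

Corrected query:
SELECT dept, salary FROM employees WHERE salary = (SELECT MAX(salary) FROM employees)

Result:
dept        | salary
------------+-------
Engineering | 174422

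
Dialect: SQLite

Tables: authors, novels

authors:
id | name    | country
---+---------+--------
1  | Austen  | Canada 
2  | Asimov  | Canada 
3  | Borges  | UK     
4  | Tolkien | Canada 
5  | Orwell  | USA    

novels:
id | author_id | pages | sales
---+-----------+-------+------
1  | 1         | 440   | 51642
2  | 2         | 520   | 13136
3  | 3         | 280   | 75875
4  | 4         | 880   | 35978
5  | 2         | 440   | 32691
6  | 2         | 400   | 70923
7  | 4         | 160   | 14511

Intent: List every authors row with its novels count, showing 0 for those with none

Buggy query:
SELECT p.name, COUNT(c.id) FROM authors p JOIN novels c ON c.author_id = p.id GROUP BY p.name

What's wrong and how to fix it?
Bug: An inner join excludes parents with zero children

Fix: Switch to LEFT JOIN to retain unmatched parent rows

Corrected query:
SELECT p.name, COUNT(c.id) FROM authors p LEFT JOIN novels c ON c.author_id = p.id GROUP BY p.name

Result:
name    | COUNT(c.id)
--------+------------
Asimov  | 3          
Austen  | 1          
Borges  | 1          
Orwell  | 0          
Tolkien | 2          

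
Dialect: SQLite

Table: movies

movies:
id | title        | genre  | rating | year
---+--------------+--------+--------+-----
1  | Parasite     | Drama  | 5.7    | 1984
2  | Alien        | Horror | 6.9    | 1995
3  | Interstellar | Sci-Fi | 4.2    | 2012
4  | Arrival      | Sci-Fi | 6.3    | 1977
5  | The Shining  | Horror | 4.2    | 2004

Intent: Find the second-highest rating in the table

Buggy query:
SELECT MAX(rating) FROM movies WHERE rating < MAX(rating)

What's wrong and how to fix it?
Bug: MAX(rating) on the right of the comparison is an aggregate-in-WHERE error

Fix: Put the inner MAX in a scalar subquery

Corrected query:
SELECT MAX(rating) FROM movies WHERE rating < (SELECT MAX(rating) FROM movies)

Result:
MAX(rating)
-----------
6.3        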